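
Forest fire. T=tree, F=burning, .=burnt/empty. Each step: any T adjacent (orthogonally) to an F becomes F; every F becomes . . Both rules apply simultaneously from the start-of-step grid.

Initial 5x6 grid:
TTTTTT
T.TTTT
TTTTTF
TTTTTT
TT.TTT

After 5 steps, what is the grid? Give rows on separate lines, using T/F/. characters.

Step 1: 3 trees catch fire, 1 burn out
  TTTTTT
  T.TTTF
  TTTTF.
  TTTTTF
  TT.TTT
Step 2: 5 trees catch fire, 3 burn out
  TTTTTF
  T.TTF.
  TTTF..
  TTTTF.
  TT.TTF
Step 3: 5 trees catch fire, 5 burn out
  TTTTF.
  T.TF..
  TTF...
  TTTF..
  TT.TF.
Step 4: 5 trees catch fire, 5 burn out
  TTTF..
  T.F...
  TF....
  TTF...
  TT.F..
Step 5: 3 trees catch fire, 5 burn out
  TTF...
  T.....
  F.....
  TF....
  TT....

TTF...
T.....
F.....
TF....
TT....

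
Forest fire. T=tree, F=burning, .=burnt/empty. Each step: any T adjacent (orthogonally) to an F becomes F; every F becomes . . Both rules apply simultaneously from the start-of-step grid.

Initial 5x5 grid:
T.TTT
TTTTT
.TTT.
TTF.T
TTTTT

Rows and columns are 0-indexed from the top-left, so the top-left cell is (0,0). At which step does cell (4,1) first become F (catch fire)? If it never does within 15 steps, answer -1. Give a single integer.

Step 1: cell (4,1)='T' (+3 fires, +1 burnt)
Step 2: cell (4,1)='F' (+6 fires, +3 burnt)
  -> target ignites at step 2
Step 3: cell (4,1)='.' (+5 fires, +6 burnt)
Step 4: cell (4,1)='.' (+4 fires, +5 burnt)
Step 5: cell (4,1)='.' (+2 fires, +4 burnt)
Step 6: cell (4,1)='.' (+0 fires, +2 burnt)
  fire out at step 6

2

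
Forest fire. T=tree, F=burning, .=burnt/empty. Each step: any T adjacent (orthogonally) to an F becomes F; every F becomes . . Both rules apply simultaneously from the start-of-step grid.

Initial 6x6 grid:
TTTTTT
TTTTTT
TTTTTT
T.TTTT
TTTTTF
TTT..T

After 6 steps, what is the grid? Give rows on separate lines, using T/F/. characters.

Step 1: 3 trees catch fire, 1 burn out
  TTTTTT
  TTTTTT
  TTTTTT
  T.TTTF
  TTTTF.
  TTT..F
Step 2: 3 trees catch fire, 3 burn out
  TTTTTT
  TTTTTT
  TTTTTF
  T.TTF.
  TTTF..
  TTT...
Step 3: 4 trees catch fire, 3 burn out
  TTTTTT
  TTTTTF
  TTTTF.
  T.TF..
  TTF...
  TTT...
Step 4: 6 trees catch fire, 4 burn out
  TTTTTF
  TTTTF.
  TTTF..
  T.F...
  TF....
  TTF...
Step 5: 5 trees catch fire, 6 burn out
  TTTTF.
  TTTF..
  TTF...
  T.....
  F.....
  TF....
Step 6: 5 trees catch fire, 5 burn out
  TTTF..
  TTF...
  TF....
  F.....
  ......
  F.....

TTTF..
TTF...
TF....
F.....
......
F.....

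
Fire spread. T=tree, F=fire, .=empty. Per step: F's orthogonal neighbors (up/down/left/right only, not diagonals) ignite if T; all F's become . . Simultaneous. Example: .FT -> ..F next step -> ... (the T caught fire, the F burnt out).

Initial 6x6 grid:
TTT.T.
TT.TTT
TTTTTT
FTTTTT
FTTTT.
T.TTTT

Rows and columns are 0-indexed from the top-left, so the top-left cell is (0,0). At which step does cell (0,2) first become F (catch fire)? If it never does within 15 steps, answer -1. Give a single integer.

Step 1: cell (0,2)='T' (+4 fires, +2 burnt)
Step 2: cell (0,2)='T' (+4 fires, +4 burnt)
Step 3: cell (0,2)='T' (+6 fires, +4 burnt)
Step 4: cell (0,2)='T' (+5 fires, +6 burnt)
Step 5: cell (0,2)='F' (+5 fires, +5 burnt)
  -> target ignites at step 5
Step 6: cell (0,2)='.' (+3 fires, +5 burnt)
Step 7: cell (0,2)='.' (+2 fires, +3 burnt)
Step 8: cell (0,2)='.' (+0 fires, +2 burnt)
  fire out at step 8

5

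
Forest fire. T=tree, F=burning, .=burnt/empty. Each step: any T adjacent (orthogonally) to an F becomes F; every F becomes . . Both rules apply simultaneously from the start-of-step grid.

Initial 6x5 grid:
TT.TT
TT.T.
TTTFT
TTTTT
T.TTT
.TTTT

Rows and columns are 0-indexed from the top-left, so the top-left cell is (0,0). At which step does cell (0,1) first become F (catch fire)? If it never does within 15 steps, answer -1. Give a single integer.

Step 1: cell (0,1)='T' (+4 fires, +1 burnt)
Step 2: cell (0,1)='T' (+5 fires, +4 burnt)
Step 3: cell (0,1)='T' (+7 fires, +5 burnt)
Step 4: cell (0,1)='F' (+5 fires, +7 burnt)
  -> target ignites at step 4
Step 5: cell (0,1)='.' (+3 fires, +5 burnt)
Step 6: cell (0,1)='.' (+0 fires, +3 burnt)
  fire out at step 6

4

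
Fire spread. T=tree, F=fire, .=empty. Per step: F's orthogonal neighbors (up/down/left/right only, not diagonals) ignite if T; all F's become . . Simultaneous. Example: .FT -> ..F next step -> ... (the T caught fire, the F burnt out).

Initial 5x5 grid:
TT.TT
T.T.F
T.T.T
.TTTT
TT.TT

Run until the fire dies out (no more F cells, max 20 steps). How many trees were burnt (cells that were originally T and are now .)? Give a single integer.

Answer: 13

Derivation:
Step 1: +2 fires, +1 burnt (F count now 2)
Step 2: +2 fires, +2 burnt (F count now 2)
Step 3: +2 fires, +2 burnt (F count now 2)
Step 4: +2 fires, +2 burnt (F count now 2)
Step 5: +2 fires, +2 burnt (F count now 2)
Step 6: +2 fires, +2 burnt (F count now 2)
Step 7: +1 fires, +2 burnt (F count now 1)
Step 8: +0 fires, +1 burnt (F count now 0)
Fire out after step 8
Initially T: 17, now '.': 21
Total burnt (originally-T cells now '.'): 13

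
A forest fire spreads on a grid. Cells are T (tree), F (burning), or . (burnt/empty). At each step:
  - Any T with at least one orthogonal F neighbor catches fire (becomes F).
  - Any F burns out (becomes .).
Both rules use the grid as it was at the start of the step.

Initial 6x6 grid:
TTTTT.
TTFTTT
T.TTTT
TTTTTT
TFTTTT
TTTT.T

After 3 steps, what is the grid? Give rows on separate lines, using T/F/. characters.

Step 1: 8 trees catch fire, 2 burn out
  TTFTT.
  TF.FTT
  T.FTTT
  TFTTTT
  F.FTTT
  TFTT.T
Step 2: 10 trees catch fire, 8 burn out
  TF.FT.
  F...FT
  T..FTT
  F.FTTT
  ...FTT
  F.FT.T
Step 3: 8 trees catch fire, 10 burn out
  F...F.
  .....F
  F...FT
  ...FTT
  ....FT
  ...F.T

F...F.
.....F
F...FT
...FTT
....FT
...F.T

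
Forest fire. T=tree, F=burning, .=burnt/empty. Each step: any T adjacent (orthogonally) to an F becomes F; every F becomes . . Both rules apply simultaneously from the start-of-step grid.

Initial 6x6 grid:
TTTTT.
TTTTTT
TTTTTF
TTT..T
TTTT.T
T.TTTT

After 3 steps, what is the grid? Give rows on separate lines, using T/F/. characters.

Step 1: 3 trees catch fire, 1 burn out
  TTTTT.
  TTTTTF
  TTTTF.
  TTT..F
  TTTT.T
  T.TTTT
Step 2: 3 trees catch fire, 3 burn out
  TTTTT.
  TTTTF.
  TTTF..
  TTT...
  TTTT.F
  T.TTTT
Step 3: 4 trees catch fire, 3 burn out
  TTTTF.
  TTTF..
  TTF...
  TTT...
  TTTT..
  T.TTTF

TTTTF.
TTTF..
TTF...
TTT...
TTTT..
T.TTTF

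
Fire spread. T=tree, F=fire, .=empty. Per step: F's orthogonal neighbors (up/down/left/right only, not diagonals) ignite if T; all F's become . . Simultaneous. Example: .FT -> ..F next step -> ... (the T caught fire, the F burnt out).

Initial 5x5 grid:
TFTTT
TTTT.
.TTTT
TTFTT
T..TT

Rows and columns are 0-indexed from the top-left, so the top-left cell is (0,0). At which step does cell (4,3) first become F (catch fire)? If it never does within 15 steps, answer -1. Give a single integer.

Step 1: cell (4,3)='T' (+6 fires, +2 burnt)
Step 2: cell (4,3)='F' (+8 fires, +6 burnt)
  -> target ignites at step 2
Step 3: cell (4,3)='.' (+5 fires, +8 burnt)
Step 4: cell (4,3)='.' (+0 fires, +5 burnt)
  fire out at step 4

2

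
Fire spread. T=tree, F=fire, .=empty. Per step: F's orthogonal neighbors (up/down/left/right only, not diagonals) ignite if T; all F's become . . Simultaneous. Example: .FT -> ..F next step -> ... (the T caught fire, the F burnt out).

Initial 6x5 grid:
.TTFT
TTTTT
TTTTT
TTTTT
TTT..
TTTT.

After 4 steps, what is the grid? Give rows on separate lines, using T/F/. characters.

Step 1: 3 trees catch fire, 1 burn out
  .TF.F
  TTTFT
  TTTTT
  TTTTT
  TTT..
  TTTT.
Step 2: 4 trees catch fire, 3 burn out
  .F...
  TTF.F
  TTTFT
  TTTTT
  TTT..
  TTTT.
Step 3: 4 trees catch fire, 4 burn out
  .....
  TF...
  TTF.F
  TTTFT
  TTT..
  TTTT.
Step 4: 4 trees catch fire, 4 burn out
  .....
  F....
  TF...
  TTF.F
  TTT..
  TTTT.

.....
F....
TF...
TTF.F
TTT..
TTTT.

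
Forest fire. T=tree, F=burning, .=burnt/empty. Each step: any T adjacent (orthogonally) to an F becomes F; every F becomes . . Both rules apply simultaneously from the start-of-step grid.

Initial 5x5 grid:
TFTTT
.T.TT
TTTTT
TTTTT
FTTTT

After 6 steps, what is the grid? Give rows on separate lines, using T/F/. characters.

Step 1: 5 trees catch fire, 2 burn out
  F.FTT
  .F.TT
  TTTTT
  FTTTT
  .FTTT
Step 2: 5 trees catch fire, 5 burn out
  ...FT
  ...TT
  FFTTT
  .FTTT
  ..FTT
Step 3: 5 trees catch fire, 5 burn out
  ....F
  ...FT
  ..FTT
  ..FTT
  ...FT
Step 4: 4 trees catch fire, 5 burn out
  .....
  ....F
  ...FT
  ...FT
  ....F
Step 5: 2 trees catch fire, 4 burn out
  .....
  .....
  ....F
  ....F
  .....
Step 6: 0 trees catch fire, 2 burn out
  .....
  .....
  .....
  .....
  .....

.....
.....
.....
.....
.....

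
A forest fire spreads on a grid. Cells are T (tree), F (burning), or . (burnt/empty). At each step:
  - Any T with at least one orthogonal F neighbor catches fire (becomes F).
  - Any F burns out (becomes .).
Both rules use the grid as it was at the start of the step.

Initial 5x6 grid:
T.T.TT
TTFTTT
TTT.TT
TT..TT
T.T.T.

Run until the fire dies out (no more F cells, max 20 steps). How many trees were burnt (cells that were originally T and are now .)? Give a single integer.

Answer: 20

Derivation:
Step 1: +4 fires, +1 burnt (F count now 4)
Step 2: +3 fires, +4 burnt (F count now 3)
Step 3: +6 fires, +3 burnt (F count now 6)
Step 4: +4 fires, +6 burnt (F count now 4)
Step 5: +3 fires, +4 burnt (F count now 3)
Step 6: +0 fires, +3 burnt (F count now 0)
Fire out after step 6
Initially T: 21, now '.': 29
Total burnt (originally-T cells now '.'): 20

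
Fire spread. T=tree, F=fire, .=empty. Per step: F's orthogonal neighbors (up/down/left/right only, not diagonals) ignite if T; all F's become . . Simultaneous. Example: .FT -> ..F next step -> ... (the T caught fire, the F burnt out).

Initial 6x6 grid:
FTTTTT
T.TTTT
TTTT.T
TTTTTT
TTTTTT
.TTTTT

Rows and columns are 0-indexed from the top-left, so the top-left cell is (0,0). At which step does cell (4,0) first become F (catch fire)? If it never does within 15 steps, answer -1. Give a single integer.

Step 1: cell (4,0)='T' (+2 fires, +1 burnt)
Step 2: cell (4,0)='T' (+2 fires, +2 burnt)
Step 3: cell (4,0)='T' (+4 fires, +2 burnt)
Step 4: cell (4,0)='F' (+5 fires, +4 burnt)
  -> target ignites at step 4
Step 5: cell (4,0)='.' (+5 fires, +5 burnt)
Step 6: cell (4,0)='.' (+4 fires, +5 burnt)
Step 7: cell (4,0)='.' (+4 fires, +4 burnt)
Step 8: cell (4,0)='.' (+3 fires, +4 burnt)
Step 9: cell (4,0)='.' (+2 fires, +3 burnt)
Step 10: cell (4,0)='.' (+1 fires, +2 burnt)
Step 11: cell (4,0)='.' (+0 fires, +1 burnt)
  fire out at step 11

4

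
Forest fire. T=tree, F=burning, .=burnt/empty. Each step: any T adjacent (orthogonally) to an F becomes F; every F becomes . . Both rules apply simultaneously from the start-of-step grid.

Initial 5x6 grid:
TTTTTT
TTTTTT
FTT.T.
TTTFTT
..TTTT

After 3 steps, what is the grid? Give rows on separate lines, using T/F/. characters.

Step 1: 6 trees catch fire, 2 burn out
  TTTTTT
  FTTTTT
  .FT.T.
  FTF.FT
  ..TFTT
Step 2: 8 trees catch fire, 6 burn out
  FTTTTT
  .FTTTT
  ..F.F.
  .F...F
  ..F.FT
Step 3: 4 trees catch fire, 8 burn out
  .FTTTT
  ..FTFT
  ......
  ......
  .....F

.FTTTT
..FTFT
......
......
.....F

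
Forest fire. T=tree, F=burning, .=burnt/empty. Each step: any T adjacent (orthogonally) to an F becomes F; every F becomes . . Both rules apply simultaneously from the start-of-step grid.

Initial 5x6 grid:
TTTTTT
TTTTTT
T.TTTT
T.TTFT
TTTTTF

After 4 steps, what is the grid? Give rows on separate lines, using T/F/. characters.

Step 1: 4 trees catch fire, 2 burn out
  TTTTTT
  TTTTTT
  T.TTFT
  T.TF.F
  TTTTF.
Step 2: 5 trees catch fire, 4 burn out
  TTTTTT
  TTTTFT
  T.TF.F
  T.F...
  TTTF..
Step 3: 5 trees catch fire, 5 burn out
  TTTTFT
  TTTF.F
  T.F...
  T.....
  TTF...
Step 4: 4 trees catch fire, 5 burn out
  TTTF.F
  TTF...
  T.....
  T.....
  TF....

TTTF.F
TTF...
T.....
T.....
TF....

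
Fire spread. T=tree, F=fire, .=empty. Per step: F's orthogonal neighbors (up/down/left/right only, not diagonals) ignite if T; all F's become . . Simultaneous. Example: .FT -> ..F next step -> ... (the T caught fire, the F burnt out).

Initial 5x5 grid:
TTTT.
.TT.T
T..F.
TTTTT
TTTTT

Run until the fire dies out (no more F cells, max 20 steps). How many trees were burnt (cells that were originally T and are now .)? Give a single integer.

Step 1: +1 fires, +1 burnt (F count now 1)
Step 2: +3 fires, +1 burnt (F count now 3)
Step 3: +3 fires, +3 burnt (F count now 3)
Step 4: +2 fires, +3 burnt (F count now 2)
Step 5: +2 fires, +2 burnt (F count now 2)
Step 6: +0 fires, +2 burnt (F count now 0)
Fire out after step 6
Initially T: 18, now '.': 18
Total burnt (originally-T cells now '.'): 11

Answer: 11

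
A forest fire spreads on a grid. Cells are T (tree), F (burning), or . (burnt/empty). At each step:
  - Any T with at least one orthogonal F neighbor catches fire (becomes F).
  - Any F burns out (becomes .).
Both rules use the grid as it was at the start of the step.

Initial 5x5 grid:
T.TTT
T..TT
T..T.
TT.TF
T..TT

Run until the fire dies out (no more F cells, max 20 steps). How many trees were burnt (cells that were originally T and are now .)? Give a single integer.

Answer: 9

Derivation:
Step 1: +2 fires, +1 burnt (F count now 2)
Step 2: +2 fires, +2 burnt (F count now 2)
Step 3: +1 fires, +2 burnt (F count now 1)
Step 4: +2 fires, +1 burnt (F count now 2)
Step 5: +2 fires, +2 burnt (F count now 2)
Step 6: +0 fires, +2 burnt (F count now 0)
Fire out after step 6
Initially T: 15, now '.': 19
Total burnt (originally-T cells now '.'): 9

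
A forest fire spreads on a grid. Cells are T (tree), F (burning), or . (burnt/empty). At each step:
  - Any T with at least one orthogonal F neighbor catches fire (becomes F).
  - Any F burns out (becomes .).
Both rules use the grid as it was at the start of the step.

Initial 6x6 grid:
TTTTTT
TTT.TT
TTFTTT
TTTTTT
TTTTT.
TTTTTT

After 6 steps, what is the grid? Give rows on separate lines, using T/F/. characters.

Step 1: 4 trees catch fire, 1 burn out
  TTTTTT
  TTF.TT
  TF.FTT
  TTFTTT
  TTTTT.
  TTTTTT
Step 2: 7 trees catch fire, 4 burn out
  TTFTTT
  TF..TT
  F...FT
  TF.FTT
  TTFTT.
  TTTTTT
Step 3: 10 trees catch fire, 7 burn out
  TF.FTT
  F...FT
  .....F
  F...FT
  TF.FT.
  TTFTTT
Step 4: 8 trees catch fire, 10 burn out
  F...FT
  .....F
  ......
  .....F
  F...F.
  TF.FTT
Step 5: 3 trees catch fire, 8 burn out
  .....F
  ......
  ......
  ......
  ......
  F...FT
Step 6: 1 trees catch fire, 3 burn out
  ......
  ......
  ......
  ......
  ......
  .....F

......
......
......
......
......
.....F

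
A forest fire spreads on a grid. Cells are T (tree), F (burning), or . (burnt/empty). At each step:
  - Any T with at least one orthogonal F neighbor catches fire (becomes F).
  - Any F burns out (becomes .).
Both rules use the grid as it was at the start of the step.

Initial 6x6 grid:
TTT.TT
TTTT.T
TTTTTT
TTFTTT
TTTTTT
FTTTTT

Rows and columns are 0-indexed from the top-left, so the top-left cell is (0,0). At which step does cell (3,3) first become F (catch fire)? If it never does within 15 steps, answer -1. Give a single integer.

Step 1: cell (3,3)='F' (+6 fires, +2 burnt)
  -> target ignites at step 1
Step 2: cell (3,3)='.' (+8 fires, +6 burnt)
Step 3: cell (3,3)='.' (+8 fires, +8 burnt)
Step 4: cell (3,3)='.' (+5 fires, +8 burnt)
Step 5: cell (3,3)='.' (+3 fires, +5 burnt)
Step 6: cell (3,3)='.' (+1 fires, +3 burnt)
Step 7: cell (3,3)='.' (+1 fires, +1 burnt)
Step 8: cell (3,3)='.' (+0 fires, +1 burnt)
  fire out at step 8

1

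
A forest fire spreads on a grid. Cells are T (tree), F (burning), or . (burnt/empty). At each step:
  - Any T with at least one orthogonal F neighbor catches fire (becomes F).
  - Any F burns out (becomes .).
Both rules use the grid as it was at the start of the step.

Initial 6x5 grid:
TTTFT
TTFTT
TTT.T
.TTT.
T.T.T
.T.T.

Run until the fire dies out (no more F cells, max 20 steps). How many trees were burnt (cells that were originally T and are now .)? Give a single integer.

Answer: 16

Derivation:
Step 1: +5 fires, +2 burnt (F count now 5)
Step 2: +5 fires, +5 burnt (F count now 5)
Step 3: +6 fires, +5 burnt (F count now 6)
Step 4: +0 fires, +6 burnt (F count now 0)
Fire out after step 4
Initially T: 20, now '.': 26
Total burnt (originally-T cells now '.'): 16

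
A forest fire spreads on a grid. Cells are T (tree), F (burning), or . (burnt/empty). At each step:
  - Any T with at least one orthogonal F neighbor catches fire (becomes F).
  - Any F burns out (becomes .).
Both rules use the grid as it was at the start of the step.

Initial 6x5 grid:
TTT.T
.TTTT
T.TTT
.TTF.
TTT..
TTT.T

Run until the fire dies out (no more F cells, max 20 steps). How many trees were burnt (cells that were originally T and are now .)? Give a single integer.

Step 1: +2 fires, +1 burnt (F count now 2)
Step 2: +5 fires, +2 burnt (F count now 5)
Step 3: +4 fires, +5 burnt (F count now 4)
Step 4: +5 fires, +4 burnt (F count now 5)
Step 5: +2 fires, +5 burnt (F count now 2)
Step 6: +1 fires, +2 burnt (F count now 1)
Step 7: +0 fires, +1 burnt (F count now 0)
Fire out after step 7
Initially T: 21, now '.': 28
Total burnt (originally-T cells now '.'): 19

Answer: 19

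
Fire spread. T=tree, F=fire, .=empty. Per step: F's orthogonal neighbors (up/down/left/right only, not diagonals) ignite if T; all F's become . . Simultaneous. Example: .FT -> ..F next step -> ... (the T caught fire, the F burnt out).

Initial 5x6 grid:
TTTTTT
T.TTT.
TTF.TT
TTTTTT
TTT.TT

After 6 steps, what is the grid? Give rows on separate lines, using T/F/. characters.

Step 1: 3 trees catch fire, 1 burn out
  TTTTTT
  T.FTT.
  TF..TT
  TTFTTT
  TTT.TT
Step 2: 6 trees catch fire, 3 burn out
  TTFTTT
  T..FT.
  F...TT
  TF.FTT
  TTF.TT
Step 3: 7 trees catch fire, 6 burn out
  TF.FTT
  F...F.
  ....TT
  F...FT
  TF..TT
Step 4: 6 trees catch fire, 7 burn out
  F...FT
  ......
  ....FT
  .....F
  F...FT
Step 5: 3 trees catch fire, 6 burn out
  .....F
  ......
  .....F
  ......
  .....F
Step 6: 0 trees catch fire, 3 burn out
  ......
  ......
  ......
  ......
  ......

......
......
......
......
......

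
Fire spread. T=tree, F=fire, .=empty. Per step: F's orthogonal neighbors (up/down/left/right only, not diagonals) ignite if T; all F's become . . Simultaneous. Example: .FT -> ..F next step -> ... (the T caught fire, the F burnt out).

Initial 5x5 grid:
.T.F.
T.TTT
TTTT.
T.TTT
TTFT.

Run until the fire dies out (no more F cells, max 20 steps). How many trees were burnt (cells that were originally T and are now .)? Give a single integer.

Step 1: +4 fires, +2 burnt (F count now 4)
Step 2: +6 fires, +4 burnt (F count now 6)
Step 3: +3 fires, +6 burnt (F count now 3)
Step 4: +1 fires, +3 burnt (F count now 1)
Step 5: +1 fires, +1 burnt (F count now 1)
Step 6: +0 fires, +1 burnt (F count now 0)
Fire out after step 6
Initially T: 16, now '.': 24
Total burnt (originally-T cells now '.'): 15

Answer: 15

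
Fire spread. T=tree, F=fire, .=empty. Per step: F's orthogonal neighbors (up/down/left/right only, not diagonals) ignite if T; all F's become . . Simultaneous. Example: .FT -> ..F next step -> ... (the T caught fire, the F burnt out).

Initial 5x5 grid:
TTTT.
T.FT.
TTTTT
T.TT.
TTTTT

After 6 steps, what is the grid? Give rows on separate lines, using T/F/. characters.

Step 1: 3 trees catch fire, 1 burn out
  TTFT.
  T..F.
  TTFTT
  T.TT.
  TTTTT
Step 2: 5 trees catch fire, 3 burn out
  TF.F.
  T....
  TF.FT
  T.FT.
  TTTTT
Step 3: 5 trees catch fire, 5 burn out
  F....
  T....
  F...F
  T..F.
  TTFTT
Step 4: 4 trees catch fire, 5 burn out
  .....
  F....
  .....
  F....
  TF.FT
Step 5: 2 trees catch fire, 4 burn out
  .....
  .....
  .....
  .....
  F...F
Step 6: 0 trees catch fire, 2 burn out
  .....
  .....
  .....
  .....
  .....

.....
.....
.....
.....
.....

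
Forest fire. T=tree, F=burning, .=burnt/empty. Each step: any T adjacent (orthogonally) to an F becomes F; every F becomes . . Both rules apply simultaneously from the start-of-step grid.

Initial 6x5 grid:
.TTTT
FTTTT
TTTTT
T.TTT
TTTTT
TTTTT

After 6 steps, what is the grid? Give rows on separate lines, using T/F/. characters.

Step 1: 2 trees catch fire, 1 burn out
  .TTTT
  .FTTT
  FTTTT
  T.TTT
  TTTTT
  TTTTT
Step 2: 4 trees catch fire, 2 burn out
  .FTTT
  ..FTT
  .FTTT
  F.TTT
  TTTTT
  TTTTT
Step 3: 4 trees catch fire, 4 burn out
  ..FTT
  ...FT
  ..FTT
  ..TTT
  FTTTT
  TTTTT
Step 4: 6 trees catch fire, 4 burn out
  ...FT
  ....F
  ...FT
  ..FTT
  .FTTT
  FTTTT
Step 5: 5 trees catch fire, 6 burn out
  ....F
  .....
  ....F
  ...FT
  ..FTT
  .FTTT
Step 6: 3 trees catch fire, 5 burn out
  .....
  .....
  .....
  ....F
  ...FT
  ..FTT

.....
.....
.....
....F
...FT
..FTT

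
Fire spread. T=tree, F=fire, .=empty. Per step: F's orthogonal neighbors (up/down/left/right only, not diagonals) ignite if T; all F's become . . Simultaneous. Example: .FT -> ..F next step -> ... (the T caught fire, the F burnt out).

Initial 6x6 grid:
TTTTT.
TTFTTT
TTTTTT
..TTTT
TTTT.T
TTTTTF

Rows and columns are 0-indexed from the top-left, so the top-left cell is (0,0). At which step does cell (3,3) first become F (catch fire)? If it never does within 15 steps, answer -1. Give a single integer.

Step 1: cell (3,3)='T' (+6 fires, +2 burnt)
Step 2: cell (3,3)='T' (+9 fires, +6 burnt)
Step 3: cell (3,3)='F' (+11 fires, +9 burnt)
  -> target ignites at step 3
Step 4: cell (3,3)='.' (+2 fires, +11 burnt)
Step 5: cell (3,3)='.' (+2 fires, +2 burnt)
Step 6: cell (3,3)='.' (+0 fires, +2 burnt)
  fire out at step 6

3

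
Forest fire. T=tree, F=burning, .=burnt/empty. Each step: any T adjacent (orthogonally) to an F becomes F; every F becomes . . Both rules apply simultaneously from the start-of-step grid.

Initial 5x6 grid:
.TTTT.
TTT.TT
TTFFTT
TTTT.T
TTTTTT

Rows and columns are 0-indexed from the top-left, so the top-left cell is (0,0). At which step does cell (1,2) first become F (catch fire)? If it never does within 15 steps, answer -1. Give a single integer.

Step 1: cell (1,2)='F' (+5 fires, +2 burnt)
  -> target ignites at step 1
Step 2: cell (1,2)='.' (+8 fires, +5 burnt)
Step 3: cell (1,2)='.' (+9 fires, +8 burnt)
Step 4: cell (1,2)='.' (+2 fires, +9 burnt)
Step 5: cell (1,2)='.' (+0 fires, +2 burnt)
  fire out at step 5

1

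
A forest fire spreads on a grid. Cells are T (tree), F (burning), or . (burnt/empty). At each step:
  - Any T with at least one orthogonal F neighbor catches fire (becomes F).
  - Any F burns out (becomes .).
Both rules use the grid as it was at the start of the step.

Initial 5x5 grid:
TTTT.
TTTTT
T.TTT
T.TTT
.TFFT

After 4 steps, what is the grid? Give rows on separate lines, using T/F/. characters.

Step 1: 4 trees catch fire, 2 burn out
  TTTT.
  TTTTT
  T.TTT
  T.FFT
  .F..F
Step 2: 3 trees catch fire, 4 burn out
  TTTT.
  TTTTT
  T.FFT
  T...F
  .....
Step 3: 3 trees catch fire, 3 burn out
  TTTT.
  TTFFT
  T...F
  T....
  .....
Step 4: 4 trees catch fire, 3 burn out
  TTFF.
  TF..F
  T....
  T....
  .....

TTFF.
TF..F
T....
T....
.....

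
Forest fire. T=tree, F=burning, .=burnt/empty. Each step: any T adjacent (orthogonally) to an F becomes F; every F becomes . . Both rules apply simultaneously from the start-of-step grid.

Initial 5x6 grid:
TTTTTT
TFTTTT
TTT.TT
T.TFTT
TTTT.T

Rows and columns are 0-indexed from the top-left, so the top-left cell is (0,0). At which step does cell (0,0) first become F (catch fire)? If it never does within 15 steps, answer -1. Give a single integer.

Step 1: cell (0,0)='T' (+7 fires, +2 burnt)
Step 2: cell (0,0)='F' (+8 fires, +7 burnt)
  -> target ignites at step 2
Step 3: cell (0,0)='.' (+6 fires, +8 burnt)
Step 4: cell (0,0)='.' (+3 fires, +6 burnt)
Step 5: cell (0,0)='.' (+1 fires, +3 burnt)
Step 6: cell (0,0)='.' (+0 fires, +1 burnt)
  fire out at step 6

2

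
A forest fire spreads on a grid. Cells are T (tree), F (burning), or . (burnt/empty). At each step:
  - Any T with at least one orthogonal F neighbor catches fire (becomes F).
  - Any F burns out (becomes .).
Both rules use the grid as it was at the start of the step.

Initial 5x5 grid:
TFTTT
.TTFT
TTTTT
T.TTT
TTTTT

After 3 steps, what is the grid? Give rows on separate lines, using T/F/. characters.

Step 1: 7 trees catch fire, 2 burn out
  F.FFT
  .FF.F
  TTTFT
  T.TTT
  TTTTT
Step 2: 5 trees catch fire, 7 burn out
  ....F
  .....
  TFF.F
  T.TFT
  TTTTT
Step 3: 4 trees catch fire, 5 burn out
  .....
  .....
  F....
  T.F.F
  TTTFT

.....
.....
F....
T.F.F
TTTFT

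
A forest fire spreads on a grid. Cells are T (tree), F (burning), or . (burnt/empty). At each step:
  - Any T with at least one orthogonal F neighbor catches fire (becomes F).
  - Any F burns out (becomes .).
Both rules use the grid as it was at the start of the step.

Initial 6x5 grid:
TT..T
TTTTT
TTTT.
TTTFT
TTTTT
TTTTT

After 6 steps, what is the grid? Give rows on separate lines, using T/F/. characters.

Step 1: 4 trees catch fire, 1 burn out
  TT..T
  TTTTT
  TTTF.
  TTF.F
  TTTFT
  TTTTT
Step 2: 6 trees catch fire, 4 burn out
  TT..T
  TTTFT
  TTF..
  TF...
  TTF.F
  TTTFT
Step 3: 7 trees catch fire, 6 burn out
  TT..T
  TTF.F
  TF...
  F....
  TF...
  TTF.F
Step 4: 5 trees catch fire, 7 burn out
  TT..F
  TF...
  F....
  .....
  F....
  TF...
Step 5: 3 trees catch fire, 5 burn out
  TF...
  F....
  .....
  .....
  .....
  F....
Step 6: 1 trees catch fire, 3 burn out
  F....
  .....
  .....
  .....
  .....
  .....

F....
.....
.....
.....
.....
.....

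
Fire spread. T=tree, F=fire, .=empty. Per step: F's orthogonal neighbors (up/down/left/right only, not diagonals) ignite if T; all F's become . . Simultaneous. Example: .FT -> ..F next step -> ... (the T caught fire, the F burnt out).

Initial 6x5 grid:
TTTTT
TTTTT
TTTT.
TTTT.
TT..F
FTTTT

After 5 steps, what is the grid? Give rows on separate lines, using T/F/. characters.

Step 1: 3 trees catch fire, 2 burn out
  TTTTT
  TTTTT
  TTTT.
  TTTT.
  FT...
  .FTTF
Step 2: 4 trees catch fire, 3 burn out
  TTTTT
  TTTTT
  TTTT.
  FTTT.
  .F...
  ..FF.
Step 3: 2 trees catch fire, 4 burn out
  TTTTT
  TTTTT
  FTTT.
  .FTT.
  .....
  .....
Step 4: 3 trees catch fire, 2 burn out
  TTTTT
  FTTTT
  .FTT.
  ..FT.
  .....
  .....
Step 5: 4 trees catch fire, 3 burn out
  FTTTT
  .FTTT
  ..FT.
  ...F.
  .....
  .....

FTTTT
.FTTT
..FT.
...F.
.....
.....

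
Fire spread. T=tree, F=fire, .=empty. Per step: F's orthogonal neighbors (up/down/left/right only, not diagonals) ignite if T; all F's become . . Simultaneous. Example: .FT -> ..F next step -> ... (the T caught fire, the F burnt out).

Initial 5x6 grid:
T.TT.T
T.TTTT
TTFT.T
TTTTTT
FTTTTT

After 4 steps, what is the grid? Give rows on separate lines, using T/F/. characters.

Step 1: 6 trees catch fire, 2 burn out
  T.TT.T
  T.FTTT
  TF.F.T
  FTFTTT
  .FTTTT
Step 2: 6 trees catch fire, 6 burn out
  T.FT.T
  T..FTT
  F....T
  .F.FTT
  ..FTTT
Step 3: 5 trees catch fire, 6 burn out
  T..F.T
  F...FT
  .....T
  ....FT
  ...FTT
Step 4: 4 trees catch fire, 5 burn out
  F....T
  .....F
  .....T
  .....F
  ....FT

F....T
.....F
.....T
.....F
....FT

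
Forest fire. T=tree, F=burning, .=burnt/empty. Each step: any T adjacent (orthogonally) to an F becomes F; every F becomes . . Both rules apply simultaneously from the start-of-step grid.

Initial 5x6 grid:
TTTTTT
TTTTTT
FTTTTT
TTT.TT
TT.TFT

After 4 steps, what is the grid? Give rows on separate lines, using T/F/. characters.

Step 1: 6 trees catch fire, 2 burn out
  TTTTTT
  FTTTTT
  .FTTTT
  FTT.FT
  TT.F.F
Step 2: 7 trees catch fire, 6 burn out
  FTTTTT
  .FTTTT
  ..FTFT
  .FT..F
  FT....
Step 3: 7 trees catch fire, 7 burn out
  .FTTTT
  ..FTFT
  ...F.F
  ..F...
  .F....
Step 4: 4 trees catch fire, 7 burn out
  ..FTFT
  ...F.F
  ......
  ......
  ......

..FTFT
...F.F
......
......
......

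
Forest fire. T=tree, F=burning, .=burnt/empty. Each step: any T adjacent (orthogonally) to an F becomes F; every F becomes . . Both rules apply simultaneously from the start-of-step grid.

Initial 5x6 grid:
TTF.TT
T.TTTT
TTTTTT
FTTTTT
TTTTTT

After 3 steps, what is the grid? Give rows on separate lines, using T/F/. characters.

Step 1: 5 trees catch fire, 2 burn out
  TF..TT
  T.FTTT
  FTTTTT
  .FTTTT
  FTTTTT
Step 2: 7 trees catch fire, 5 burn out
  F...TT
  F..FTT
  .FFTTT
  ..FTTT
  .FTTTT
Step 3: 4 trees catch fire, 7 burn out
  ....TT
  ....FT
  ...FTT
  ...FTT
  ..FTTT

....TT
....FT
...FTT
...FTT
..FTTT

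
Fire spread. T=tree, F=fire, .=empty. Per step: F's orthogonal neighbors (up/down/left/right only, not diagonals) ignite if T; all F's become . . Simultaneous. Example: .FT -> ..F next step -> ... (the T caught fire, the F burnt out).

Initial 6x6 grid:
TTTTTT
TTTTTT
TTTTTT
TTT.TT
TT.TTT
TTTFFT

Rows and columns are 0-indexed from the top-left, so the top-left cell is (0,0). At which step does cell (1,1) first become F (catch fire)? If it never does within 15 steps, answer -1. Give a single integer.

Step 1: cell (1,1)='T' (+4 fires, +2 burnt)
Step 2: cell (1,1)='T' (+3 fires, +4 burnt)
Step 3: cell (1,1)='T' (+4 fires, +3 burnt)
Step 4: cell (1,1)='T' (+5 fires, +4 burnt)
Step 5: cell (1,1)='T' (+7 fires, +5 burnt)
Step 6: cell (1,1)='F' (+5 fires, +7 burnt)
  -> target ignites at step 6
Step 7: cell (1,1)='.' (+3 fires, +5 burnt)
Step 8: cell (1,1)='.' (+1 fires, +3 burnt)
Step 9: cell (1,1)='.' (+0 fires, +1 burnt)
  fire out at step 9

6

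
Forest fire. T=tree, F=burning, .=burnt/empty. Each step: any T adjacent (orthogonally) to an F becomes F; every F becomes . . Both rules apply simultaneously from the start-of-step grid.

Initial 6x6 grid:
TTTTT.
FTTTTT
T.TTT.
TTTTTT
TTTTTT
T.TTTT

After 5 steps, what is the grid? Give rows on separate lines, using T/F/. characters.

Step 1: 3 trees catch fire, 1 burn out
  FTTTT.
  .FTTTT
  F.TTT.
  TTTTTT
  TTTTTT
  T.TTTT
Step 2: 3 trees catch fire, 3 burn out
  .FTTT.
  ..FTTT
  ..TTT.
  FTTTTT
  TTTTTT
  T.TTTT
Step 3: 5 trees catch fire, 3 burn out
  ..FTT.
  ...FTT
  ..FTT.
  .FTTTT
  FTTTTT
  T.TTTT
Step 4: 6 trees catch fire, 5 burn out
  ...FT.
  ....FT
  ...FT.
  ..FTTT
  .FTTTT
  F.TTTT
Step 5: 5 trees catch fire, 6 burn out
  ....F.
  .....F
  ....F.
  ...FTT
  ..FTTT
  ..TTTT

....F.
.....F
....F.
...FTT
..FTTT
..TTTT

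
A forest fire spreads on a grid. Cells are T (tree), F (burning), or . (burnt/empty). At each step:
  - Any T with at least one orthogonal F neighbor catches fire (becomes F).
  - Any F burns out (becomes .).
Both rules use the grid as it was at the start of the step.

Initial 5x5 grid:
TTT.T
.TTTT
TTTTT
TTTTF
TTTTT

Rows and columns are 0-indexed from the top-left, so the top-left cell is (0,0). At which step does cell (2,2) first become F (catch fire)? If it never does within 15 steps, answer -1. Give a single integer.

Step 1: cell (2,2)='T' (+3 fires, +1 burnt)
Step 2: cell (2,2)='T' (+4 fires, +3 burnt)
Step 3: cell (2,2)='F' (+5 fires, +4 burnt)
  -> target ignites at step 3
Step 4: cell (2,2)='.' (+4 fires, +5 burnt)
Step 5: cell (2,2)='.' (+4 fires, +4 burnt)
Step 6: cell (2,2)='.' (+1 fires, +4 burnt)
Step 7: cell (2,2)='.' (+1 fires, +1 burnt)
Step 8: cell (2,2)='.' (+0 fires, +1 burnt)
  fire out at step 8

3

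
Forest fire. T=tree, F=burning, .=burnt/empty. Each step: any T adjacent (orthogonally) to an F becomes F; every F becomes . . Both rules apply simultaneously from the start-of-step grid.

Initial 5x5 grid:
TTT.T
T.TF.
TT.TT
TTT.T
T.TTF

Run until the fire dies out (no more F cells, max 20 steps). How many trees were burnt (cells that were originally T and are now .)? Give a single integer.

Answer: 16

Derivation:
Step 1: +4 fires, +2 burnt (F count now 4)
Step 2: +3 fires, +4 burnt (F count now 3)
Step 3: +2 fires, +3 burnt (F count now 2)
Step 4: +2 fires, +2 burnt (F count now 2)
Step 5: +3 fires, +2 burnt (F count now 3)
Step 6: +2 fires, +3 burnt (F count now 2)
Step 7: +0 fires, +2 burnt (F count now 0)
Fire out after step 7
Initially T: 17, now '.': 24
Total burnt (originally-T cells now '.'): 16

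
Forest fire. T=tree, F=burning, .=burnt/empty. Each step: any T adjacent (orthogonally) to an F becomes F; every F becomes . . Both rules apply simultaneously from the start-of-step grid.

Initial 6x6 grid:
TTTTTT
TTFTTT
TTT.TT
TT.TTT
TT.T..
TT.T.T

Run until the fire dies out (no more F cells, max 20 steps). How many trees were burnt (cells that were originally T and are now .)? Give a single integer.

Step 1: +4 fires, +1 burnt (F count now 4)
Step 2: +5 fires, +4 burnt (F count now 5)
Step 3: +6 fires, +5 burnt (F count now 6)
Step 4: +5 fires, +6 burnt (F count now 5)
Step 5: +4 fires, +5 burnt (F count now 4)
Step 6: +2 fires, +4 burnt (F count now 2)
Step 7: +1 fires, +2 burnt (F count now 1)
Step 8: +0 fires, +1 burnt (F count now 0)
Fire out after step 8
Initially T: 28, now '.': 35
Total burnt (originally-T cells now '.'): 27

Answer: 27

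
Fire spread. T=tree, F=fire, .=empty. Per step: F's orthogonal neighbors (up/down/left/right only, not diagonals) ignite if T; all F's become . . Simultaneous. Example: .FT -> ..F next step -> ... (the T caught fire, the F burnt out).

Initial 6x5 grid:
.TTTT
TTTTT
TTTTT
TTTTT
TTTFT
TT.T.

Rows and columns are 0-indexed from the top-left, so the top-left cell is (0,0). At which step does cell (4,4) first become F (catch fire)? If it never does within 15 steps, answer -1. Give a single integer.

Step 1: cell (4,4)='F' (+4 fires, +1 burnt)
  -> target ignites at step 1
Step 2: cell (4,4)='.' (+4 fires, +4 burnt)
Step 3: cell (4,4)='.' (+6 fires, +4 burnt)
Step 4: cell (4,4)='.' (+6 fires, +6 burnt)
Step 5: cell (4,4)='.' (+4 fires, +6 burnt)
Step 6: cell (4,4)='.' (+2 fires, +4 burnt)
Step 7: cell (4,4)='.' (+0 fires, +2 burnt)
  fire out at step 7

1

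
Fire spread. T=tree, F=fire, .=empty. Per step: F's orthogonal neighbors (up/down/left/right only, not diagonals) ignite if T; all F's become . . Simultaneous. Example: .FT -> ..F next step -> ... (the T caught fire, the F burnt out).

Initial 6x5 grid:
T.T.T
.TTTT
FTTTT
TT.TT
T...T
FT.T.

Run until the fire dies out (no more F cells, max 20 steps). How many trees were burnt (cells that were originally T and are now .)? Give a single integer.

Step 1: +4 fires, +2 burnt (F count now 4)
Step 2: +3 fires, +4 burnt (F count now 3)
Step 3: +2 fires, +3 burnt (F count now 2)
Step 4: +4 fires, +2 burnt (F count now 4)
Step 5: +2 fires, +4 burnt (F count now 2)
Step 6: +2 fires, +2 burnt (F count now 2)
Step 7: +0 fires, +2 burnt (F count now 0)
Fire out after step 7
Initially T: 19, now '.': 28
Total burnt (originally-T cells now '.'): 17

Answer: 17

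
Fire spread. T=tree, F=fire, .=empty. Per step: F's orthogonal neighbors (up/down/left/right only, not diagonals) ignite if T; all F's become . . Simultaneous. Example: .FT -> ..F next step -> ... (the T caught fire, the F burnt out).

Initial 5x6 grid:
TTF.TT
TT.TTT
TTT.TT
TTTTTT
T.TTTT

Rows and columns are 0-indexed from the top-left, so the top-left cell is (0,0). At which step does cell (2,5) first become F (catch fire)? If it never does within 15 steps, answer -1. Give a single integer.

Step 1: cell (2,5)='T' (+1 fires, +1 burnt)
Step 2: cell (2,5)='T' (+2 fires, +1 burnt)
Step 3: cell (2,5)='T' (+2 fires, +2 burnt)
Step 4: cell (2,5)='T' (+3 fires, +2 burnt)
Step 5: cell (2,5)='T' (+2 fires, +3 burnt)
Step 6: cell (2,5)='T' (+3 fires, +2 burnt)
Step 7: cell (2,5)='T' (+2 fires, +3 burnt)
Step 8: cell (2,5)='T' (+3 fires, +2 burnt)
Step 9: cell (2,5)='F' (+3 fires, +3 burnt)
  -> target ignites at step 9
Step 10: cell (2,5)='.' (+3 fires, +3 burnt)
Step 11: cell (2,5)='.' (+1 fires, +3 burnt)
Step 12: cell (2,5)='.' (+0 fires, +1 burnt)
  fire out at step 12

9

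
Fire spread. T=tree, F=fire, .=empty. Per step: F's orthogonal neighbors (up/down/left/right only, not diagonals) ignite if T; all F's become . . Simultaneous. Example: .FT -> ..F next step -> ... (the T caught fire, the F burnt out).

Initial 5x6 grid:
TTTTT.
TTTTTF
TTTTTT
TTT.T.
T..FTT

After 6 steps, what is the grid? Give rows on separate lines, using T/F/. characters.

Step 1: 3 trees catch fire, 2 burn out
  TTTTT.
  TTTTF.
  TTTTTF
  TTT.T.
  T...FT
Step 2: 5 trees catch fire, 3 burn out
  TTTTF.
  TTTF..
  TTTTF.
  TTT.F.
  T....F
Step 3: 3 trees catch fire, 5 burn out
  TTTF..
  TTF...
  TTTF..
  TTT...
  T.....
Step 4: 3 trees catch fire, 3 burn out
  TTF...
  TF....
  TTF...
  TTT...
  T.....
Step 5: 4 trees catch fire, 3 burn out
  TF....
  F.....
  TF....
  TTF...
  T.....
Step 6: 3 trees catch fire, 4 burn out
  F.....
  ......
  F.....
  TF....
  T.....

F.....
......
F.....
TF....
T.....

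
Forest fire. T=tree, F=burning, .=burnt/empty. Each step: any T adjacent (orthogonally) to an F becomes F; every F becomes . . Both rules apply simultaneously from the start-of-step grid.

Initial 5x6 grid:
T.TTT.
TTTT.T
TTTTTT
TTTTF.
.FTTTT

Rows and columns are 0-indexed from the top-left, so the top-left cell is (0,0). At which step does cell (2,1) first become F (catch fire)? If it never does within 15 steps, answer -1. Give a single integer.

Step 1: cell (2,1)='T' (+5 fires, +2 burnt)
Step 2: cell (2,1)='F' (+7 fires, +5 burnt)
  -> target ignites at step 2
Step 3: cell (2,1)='.' (+5 fires, +7 burnt)
Step 4: cell (2,1)='.' (+3 fires, +5 burnt)
Step 5: cell (2,1)='.' (+3 fires, +3 burnt)
Step 6: cell (2,1)='.' (+0 fires, +3 burnt)
  fire out at step 6

2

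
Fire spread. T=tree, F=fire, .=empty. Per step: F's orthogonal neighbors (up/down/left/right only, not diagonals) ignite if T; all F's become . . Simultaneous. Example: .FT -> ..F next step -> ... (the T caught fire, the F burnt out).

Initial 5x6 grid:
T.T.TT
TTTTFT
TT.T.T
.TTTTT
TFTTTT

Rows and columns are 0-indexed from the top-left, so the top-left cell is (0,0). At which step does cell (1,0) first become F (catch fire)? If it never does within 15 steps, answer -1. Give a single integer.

Step 1: cell (1,0)='T' (+6 fires, +2 burnt)
Step 2: cell (1,0)='T' (+7 fires, +6 burnt)
Step 3: cell (1,0)='T' (+6 fires, +7 burnt)
Step 4: cell (1,0)='F' (+3 fires, +6 burnt)
  -> target ignites at step 4
Step 5: cell (1,0)='.' (+1 fires, +3 burnt)
Step 6: cell (1,0)='.' (+0 fires, +1 burnt)
  fire out at step 6

4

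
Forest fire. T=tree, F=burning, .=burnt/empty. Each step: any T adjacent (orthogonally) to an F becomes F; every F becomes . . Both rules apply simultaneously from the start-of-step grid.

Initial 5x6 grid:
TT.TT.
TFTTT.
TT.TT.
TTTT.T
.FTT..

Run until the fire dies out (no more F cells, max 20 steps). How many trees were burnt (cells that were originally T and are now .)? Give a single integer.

Answer: 18

Derivation:
Step 1: +6 fires, +2 burnt (F count now 6)
Step 2: +6 fires, +6 burnt (F count now 6)
Step 3: +4 fires, +6 burnt (F count now 4)
Step 4: +2 fires, +4 burnt (F count now 2)
Step 5: +0 fires, +2 burnt (F count now 0)
Fire out after step 5
Initially T: 19, now '.': 29
Total burnt (originally-T cells now '.'): 18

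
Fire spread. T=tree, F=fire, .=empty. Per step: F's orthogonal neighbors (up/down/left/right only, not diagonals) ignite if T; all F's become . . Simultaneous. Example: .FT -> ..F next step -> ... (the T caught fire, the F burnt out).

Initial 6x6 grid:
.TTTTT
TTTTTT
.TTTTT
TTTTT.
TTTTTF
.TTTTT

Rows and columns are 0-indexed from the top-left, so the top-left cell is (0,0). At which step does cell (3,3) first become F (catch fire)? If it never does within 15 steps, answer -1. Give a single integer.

Step 1: cell (3,3)='T' (+2 fires, +1 burnt)
Step 2: cell (3,3)='T' (+3 fires, +2 burnt)
Step 3: cell (3,3)='F' (+4 fires, +3 burnt)
  -> target ignites at step 3
Step 4: cell (3,3)='.' (+6 fires, +4 burnt)
Step 5: cell (3,3)='.' (+7 fires, +6 burnt)
Step 6: cell (3,3)='.' (+5 fires, +7 burnt)
Step 7: cell (3,3)='.' (+2 fires, +5 burnt)
Step 8: cell (3,3)='.' (+2 fires, +2 burnt)
Step 9: cell (3,3)='.' (+0 fires, +2 burnt)
  fire out at step 9

3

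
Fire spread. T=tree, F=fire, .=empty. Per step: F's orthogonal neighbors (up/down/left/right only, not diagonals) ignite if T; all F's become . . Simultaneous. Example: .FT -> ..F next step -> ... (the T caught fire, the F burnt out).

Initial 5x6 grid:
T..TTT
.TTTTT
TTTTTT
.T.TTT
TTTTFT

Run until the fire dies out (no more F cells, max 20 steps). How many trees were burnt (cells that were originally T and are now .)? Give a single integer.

Answer: 23

Derivation:
Step 1: +3 fires, +1 burnt (F count now 3)
Step 2: +4 fires, +3 burnt (F count now 4)
Step 3: +4 fires, +4 burnt (F count now 4)
Step 4: +6 fires, +4 burnt (F count now 6)
Step 5: +4 fires, +6 burnt (F count now 4)
Step 6: +2 fires, +4 burnt (F count now 2)
Step 7: +0 fires, +2 burnt (F count now 0)
Fire out after step 7
Initially T: 24, now '.': 29
Total burnt (originally-T cells now '.'): 23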